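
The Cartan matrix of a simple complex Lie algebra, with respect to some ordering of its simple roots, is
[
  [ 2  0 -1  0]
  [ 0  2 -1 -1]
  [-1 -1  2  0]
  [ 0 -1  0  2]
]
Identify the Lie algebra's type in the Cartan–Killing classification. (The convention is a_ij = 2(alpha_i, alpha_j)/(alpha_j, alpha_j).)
A_4

The matrix has rank 4 with 2's on the diagonal. Reading the off-diagonal entries as Dynkin edges (a single edge where a_ij = a_ji = -1; a double or triple edge where a_ij * a_ji = 2 or 3), the diagram is a chain of 4 nodes with single edges (A_4). One simple-root ordering that puts it in standard form is (alpha_1, alpha_3, alpha_2, alpha_4). So the algebra is type A_4, i.e. sl(5).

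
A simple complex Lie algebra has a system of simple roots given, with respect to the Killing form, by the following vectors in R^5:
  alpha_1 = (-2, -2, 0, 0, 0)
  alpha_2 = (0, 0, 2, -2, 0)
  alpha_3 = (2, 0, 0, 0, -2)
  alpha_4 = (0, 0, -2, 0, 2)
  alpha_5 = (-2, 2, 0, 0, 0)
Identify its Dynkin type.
D5

Compute the Cartan integers a_ij = 2(alpha_i, alpha_j)/(alpha_j, alpha_j); the resulting 5x5 Cartan matrix is
[[2, 0, -1, 0, 0], [0, 2, 0, -1, 0], [-1, 0, 2, -1, -1], [0, -1, -1, 2, 0], [0, 0, -1, 0, 2]].
All simple roots have the same length, so the diagram is simply laced. The associated Dynkin diagram is a chain of 3 nodes with a fork of two nodes at one end (D_5), so the type is D_5 (the algebra so(10)).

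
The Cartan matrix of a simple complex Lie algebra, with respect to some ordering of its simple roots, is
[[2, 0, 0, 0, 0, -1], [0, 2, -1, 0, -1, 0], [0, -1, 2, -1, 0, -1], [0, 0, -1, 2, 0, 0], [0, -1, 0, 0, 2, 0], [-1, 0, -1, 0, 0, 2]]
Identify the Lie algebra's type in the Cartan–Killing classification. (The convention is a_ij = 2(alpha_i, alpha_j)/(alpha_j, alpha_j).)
The matrix has rank 6 with 2's on the diagonal. Reading the off-diagonal entries as Dynkin edges (a single edge where a_ij = a_ji = -1; a double or triple edge where a_ij * a_ji = 2 or 3), the diagram is a chain of 5 nodes with one extra node attached to the third node from one end (E_6). One simple-root ordering that puts it in standard form is (alpha_5, alpha_4, alpha_2, alpha_3, alpha_6, alpha_1). So the algebra is type E_6.

E_6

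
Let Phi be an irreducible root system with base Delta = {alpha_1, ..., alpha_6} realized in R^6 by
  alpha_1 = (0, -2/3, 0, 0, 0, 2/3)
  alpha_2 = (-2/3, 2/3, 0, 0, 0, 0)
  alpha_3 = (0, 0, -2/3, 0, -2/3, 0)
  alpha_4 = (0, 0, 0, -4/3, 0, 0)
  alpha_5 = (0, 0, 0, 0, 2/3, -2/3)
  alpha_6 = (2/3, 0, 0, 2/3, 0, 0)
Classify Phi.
Compute the Cartan integers a_ij = 2(alpha_i, alpha_j)/(alpha_j, alpha_j); the resulting 6x6 Cartan matrix is
[[2, -1, 0, 0, -1, 0], [-1, 2, 0, 0, 0, -1], [0, 0, 2, 0, -1, 0], [0, 0, 0, 2, 0, -2], [-1, 0, -1, 0, 2, 0], [0, -1, 0, -1, 0, 2]].
The roots have two lengths (squared-length ratio 2:1); the short ones are alpha_{1,2,3,5,6}. The associated Dynkin diagram is a chain of 6 nodes with a double edge at one end; the terminal node there is the unique long simple root (C_6), so the type is C_6 (the algebra sp(12)).

C_6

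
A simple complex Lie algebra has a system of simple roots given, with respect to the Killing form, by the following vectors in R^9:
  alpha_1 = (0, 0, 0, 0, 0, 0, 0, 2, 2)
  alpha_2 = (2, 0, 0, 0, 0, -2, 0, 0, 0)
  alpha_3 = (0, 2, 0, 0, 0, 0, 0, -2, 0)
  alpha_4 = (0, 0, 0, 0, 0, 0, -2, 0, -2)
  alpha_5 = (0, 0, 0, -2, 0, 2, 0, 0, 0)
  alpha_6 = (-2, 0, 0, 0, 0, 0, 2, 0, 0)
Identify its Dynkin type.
A6

Compute the Cartan integers a_ij = 2(alpha_i, alpha_j)/(alpha_j, alpha_j); the resulting 6x6 Cartan matrix is
[[2, 0, -1, -1, 0, 0], [0, 2, 0, 0, -1, -1], [-1, 0, 2, 0, 0, 0], [-1, 0, 0, 2, 0, -1], [0, -1, 0, 0, 2, 0], [0, -1, 0, -1, 0, 2]].
All simple roots have the same length, so the diagram is simply laced. The associated Dynkin diagram is a chain of 6 nodes with single edges (A_6), so the type is A_6 (the algebra sl(7)).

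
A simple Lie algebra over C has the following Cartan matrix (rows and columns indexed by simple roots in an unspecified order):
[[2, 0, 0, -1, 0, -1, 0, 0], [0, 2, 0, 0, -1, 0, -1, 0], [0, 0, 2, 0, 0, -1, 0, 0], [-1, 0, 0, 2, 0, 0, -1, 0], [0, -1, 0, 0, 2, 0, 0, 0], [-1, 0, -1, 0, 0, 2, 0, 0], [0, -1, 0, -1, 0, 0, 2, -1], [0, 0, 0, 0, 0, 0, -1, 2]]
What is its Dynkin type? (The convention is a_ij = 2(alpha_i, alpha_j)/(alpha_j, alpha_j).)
type E_8

The matrix has rank 8 with 2's on the diagonal. Reading the off-diagonal entries as Dynkin edges (a single edge where a_ij = a_ji = -1; a double or triple edge where a_ij * a_ji = 2 or 3), the diagram is a chain of 7 nodes with one extra node attached to the third node from one end (E_8). One simple-root ordering that puts it in standard form is (alpha_5, alpha_8, alpha_2, alpha_7, alpha_4, alpha_1, alpha_6, alpha_3). So the algebra is type E_8.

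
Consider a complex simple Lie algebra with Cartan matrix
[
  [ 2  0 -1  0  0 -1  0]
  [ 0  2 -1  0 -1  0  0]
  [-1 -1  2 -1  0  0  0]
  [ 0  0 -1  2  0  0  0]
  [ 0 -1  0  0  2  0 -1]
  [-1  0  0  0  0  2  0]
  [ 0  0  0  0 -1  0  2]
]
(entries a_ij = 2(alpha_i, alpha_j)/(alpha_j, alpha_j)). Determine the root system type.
The matrix has rank 7 with 2's on the diagonal. Reading the off-diagonal entries as Dynkin edges (a single edge where a_ij = a_ji = -1; a double or triple edge where a_ij * a_ji = 2 or 3), the diagram is a chain of 6 nodes with one extra node attached to the third node from one end (E_7). One simple-root ordering that puts it in standard form is (alpha_6, alpha_4, alpha_1, alpha_3, alpha_2, alpha_5, alpha_7). So the algebra is type E_7.

E_7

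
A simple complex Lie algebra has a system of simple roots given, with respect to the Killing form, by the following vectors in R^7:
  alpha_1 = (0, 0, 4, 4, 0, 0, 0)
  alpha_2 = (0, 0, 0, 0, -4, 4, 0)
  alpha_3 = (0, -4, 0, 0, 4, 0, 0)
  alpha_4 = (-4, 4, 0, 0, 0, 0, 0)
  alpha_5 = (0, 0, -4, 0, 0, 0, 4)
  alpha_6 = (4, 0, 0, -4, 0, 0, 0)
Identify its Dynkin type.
A_6

Compute the Cartan integers a_ij = 2(alpha_i, alpha_j)/(alpha_j, alpha_j); the resulting 6x6 Cartan matrix is
[[2, 0, 0, 0, -1, -1], [0, 2, -1, 0, 0, 0], [0, -1, 2, -1, 0, 0], [0, 0, -1, 2, 0, -1], [-1, 0, 0, 0, 2, 0], [-1, 0, 0, -1, 0, 2]].
All simple roots have the same length, so the diagram is simply laced. The associated Dynkin diagram is a chain of 6 nodes with single edges (A_6), so the type is A_6 (the algebra sl(7)).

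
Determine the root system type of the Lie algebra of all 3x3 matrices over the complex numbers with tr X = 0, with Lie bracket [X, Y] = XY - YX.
This is sl(3), which has dimension 3^2 - 1 = 8 and rank 3 - 1 = 2 (a Cartan subalgebra is the diagonal traceless matrices). In the classification of classical Lie algebras, the special linear algebra sl(n+1) has type A_n; here n = 2, so the Dynkin diagram is a chain of 2 nodes with single edges (A_2). Hence the type is A_2.

A2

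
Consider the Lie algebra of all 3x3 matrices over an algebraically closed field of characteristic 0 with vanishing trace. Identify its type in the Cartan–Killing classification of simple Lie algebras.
type A_2

This is sl(3), which has dimension 3^2 - 1 = 8 and rank 3 - 1 = 2 (a Cartan subalgebra is the diagonal traceless matrices). In the classification of classical Lie algebras, the special linear algebra sl(n+1) has type A_n; here n = 2, so the Dynkin diagram is a chain of 2 nodes with single edges (A_2). Hence the type is A_2.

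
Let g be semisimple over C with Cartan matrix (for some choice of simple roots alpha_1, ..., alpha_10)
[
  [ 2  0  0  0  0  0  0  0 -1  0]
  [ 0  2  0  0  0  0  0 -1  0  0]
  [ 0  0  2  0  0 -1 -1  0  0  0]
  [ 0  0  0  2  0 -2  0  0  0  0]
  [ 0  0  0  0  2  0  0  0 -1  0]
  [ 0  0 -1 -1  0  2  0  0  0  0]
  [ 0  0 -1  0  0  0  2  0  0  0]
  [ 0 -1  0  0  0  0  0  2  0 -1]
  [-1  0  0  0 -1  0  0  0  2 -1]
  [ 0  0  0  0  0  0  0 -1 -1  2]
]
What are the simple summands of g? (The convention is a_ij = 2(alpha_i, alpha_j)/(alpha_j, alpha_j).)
The diagram associated to this matrix has two connected components: the simple roots {alpha_3, alpha_4, alpha_6, alpha_7} form a chain of 4 nodes with a double edge at one end; the terminal node there is the unique long simple root (C_4), and {alpha_1, alpha_2, alpha_5, alpha_8, alpha_9, alpha_10} form a chain of 4 nodes with a fork of two nodes at one end (D_6). A semisimple Lie algebra decomposes uniquely as the direct sum of simple ideals, one per connected component of its Dynkin diagram, so g ≅ C_4 ⊕ D_6 (dimension 36 + 66 = 102).

C_4 ⊕ D_6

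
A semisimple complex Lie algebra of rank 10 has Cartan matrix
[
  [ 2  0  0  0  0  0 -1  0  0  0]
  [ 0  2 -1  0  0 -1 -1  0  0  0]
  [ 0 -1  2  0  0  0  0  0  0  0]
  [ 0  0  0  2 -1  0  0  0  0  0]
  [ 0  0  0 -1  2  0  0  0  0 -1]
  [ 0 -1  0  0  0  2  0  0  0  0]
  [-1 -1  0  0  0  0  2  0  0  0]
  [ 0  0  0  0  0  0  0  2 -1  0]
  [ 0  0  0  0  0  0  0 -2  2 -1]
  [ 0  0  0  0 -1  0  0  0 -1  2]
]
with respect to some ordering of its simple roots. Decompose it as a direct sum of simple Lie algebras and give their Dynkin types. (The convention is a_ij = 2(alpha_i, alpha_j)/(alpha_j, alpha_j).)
B_5 ⊕ D_5

The diagram associated to this matrix has two connected components: the simple roots {alpha_4, alpha_5, alpha_8, alpha_9, alpha_10} form a chain of 5 nodes with a double edge at one end; the terminal node there is the unique short simple root (B_5), and {alpha_1, alpha_2, alpha_3, alpha_6, alpha_7} form a chain of 3 nodes with a fork of two nodes at one end (D_5). A semisimple Lie algebra decomposes uniquely as the direct sum of simple ideals, one per connected component of its Dynkin diagram, so g ≅ B_5 ⊕ D_5 (dimension 55 + 45 = 100).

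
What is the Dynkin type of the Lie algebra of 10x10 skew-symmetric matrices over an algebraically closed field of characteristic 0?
D_5 (so(10))

This is so(10) with 10 even, which has dimension 10(10-1)/2 = 45 and rank 10/2 = 5. In the classification of classical Lie algebras, the orthogonal algebra so(2n) in an even number of variables has type D_n; here n = 5, so the Dynkin diagram is a chain of 3 nodes with a fork of two nodes at one end (D_5). Hence the type is D_5.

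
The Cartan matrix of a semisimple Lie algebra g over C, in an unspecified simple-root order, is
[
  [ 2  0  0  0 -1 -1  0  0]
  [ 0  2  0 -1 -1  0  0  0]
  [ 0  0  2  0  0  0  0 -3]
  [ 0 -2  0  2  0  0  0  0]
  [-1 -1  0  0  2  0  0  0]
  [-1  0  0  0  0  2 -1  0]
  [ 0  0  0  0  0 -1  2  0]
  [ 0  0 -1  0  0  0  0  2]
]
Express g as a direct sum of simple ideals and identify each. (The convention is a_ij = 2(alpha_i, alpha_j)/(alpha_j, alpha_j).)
The diagram associated to this matrix has two connected components: the simple roots {alpha_1, alpha_2, alpha_4, alpha_5, alpha_6, alpha_7} form a chain of 6 nodes with a double edge at one end; the terminal node there is the unique long simple root (C_6), and {alpha_3, alpha_8} form two nodes joined by a triple edge (G_2). A semisimple Lie algebra decomposes uniquely as the direct sum of simple ideals, one per connected component of its Dynkin diagram, so g ≅ C_6 ⊕ G_2 (dimension 78 + 14 = 92).

type C_6 + type G_2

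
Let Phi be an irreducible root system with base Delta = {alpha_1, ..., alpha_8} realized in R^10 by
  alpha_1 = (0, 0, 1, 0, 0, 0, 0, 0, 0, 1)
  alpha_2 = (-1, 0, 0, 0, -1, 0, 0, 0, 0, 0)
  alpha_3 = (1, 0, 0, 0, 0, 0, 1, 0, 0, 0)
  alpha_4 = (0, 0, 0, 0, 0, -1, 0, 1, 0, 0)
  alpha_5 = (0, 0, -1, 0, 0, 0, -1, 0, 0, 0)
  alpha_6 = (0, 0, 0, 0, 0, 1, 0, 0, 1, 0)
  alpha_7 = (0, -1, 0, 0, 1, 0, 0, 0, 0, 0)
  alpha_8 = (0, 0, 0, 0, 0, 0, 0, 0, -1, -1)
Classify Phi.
A_8 (sl(9))

Compute the Cartan integers a_ij = 2(alpha_i, alpha_j)/(alpha_j, alpha_j); the resulting 8x8 Cartan matrix is
[[2, 0, 0, 0, -1, 0, 0, -1], [0, 2, -1, 0, 0, 0, -1, 0], [0, -1, 2, 0, -1, 0, 0, 0], [0, 0, 0, 2, 0, -1, 0, 0], [-1, 0, -1, 0, 2, 0, 0, 0], [0, 0, 0, -1, 0, 2, 0, -1], [0, -1, 0, 0, 0, 0, 2, 0], [-1, 0, 0, 0, 0, -1, 0, 2]].
All simple roots have the same length, so the diagram is simply laced. The associated Dynkin diagram is a chain of 8 nodes with single edges (A_8), so the type is A_8 (the algebra sl(9)).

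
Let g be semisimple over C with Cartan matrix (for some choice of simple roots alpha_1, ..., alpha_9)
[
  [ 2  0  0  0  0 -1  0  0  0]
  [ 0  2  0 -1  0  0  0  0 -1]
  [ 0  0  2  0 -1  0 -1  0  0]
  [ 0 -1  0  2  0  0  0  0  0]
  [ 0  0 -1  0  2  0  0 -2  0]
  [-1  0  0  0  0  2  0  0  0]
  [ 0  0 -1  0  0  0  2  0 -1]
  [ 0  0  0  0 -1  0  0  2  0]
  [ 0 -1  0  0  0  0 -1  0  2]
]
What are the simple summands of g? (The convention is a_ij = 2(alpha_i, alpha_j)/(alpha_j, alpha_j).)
A_2 ⊕ B_7

The diagram associated to this matrix has two connected components: the simple roots {alpha_1, alpha_6} form a chain of 2 nodes with single edges (A_2), and {alpha_2, alpha_3, alpha_4, alpha_5, alpha_7, alpha_8, alpha_9} form a chain of 7 nodes with a double edge at one end; the terminal node there is the unique short simple root (B_7). A semisimple Lie algebra decomposes uniquely as the direct sum of simple ideals, one per connected component of its Dynkin diagram, so g ≅ A_2 ⊕ B_7 (dimension 8 + 105 = 113).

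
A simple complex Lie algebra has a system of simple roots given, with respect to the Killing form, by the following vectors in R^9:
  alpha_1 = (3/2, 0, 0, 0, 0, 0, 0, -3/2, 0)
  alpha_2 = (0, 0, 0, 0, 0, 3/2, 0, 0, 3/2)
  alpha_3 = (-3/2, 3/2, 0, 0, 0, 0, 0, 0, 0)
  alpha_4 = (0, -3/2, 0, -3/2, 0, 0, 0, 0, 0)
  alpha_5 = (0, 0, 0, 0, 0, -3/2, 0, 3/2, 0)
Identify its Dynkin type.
A_5

Compute the Cartan integers a_ij = 2(alpha_i, alpha_j)/(alpha_j, alpha_j); the resulting 5x5 Cartan matrix is
[[2, 0, -1, 0, -1], [0, 2, 0, 0, -1], [-1, 0, 2, -1, 0], [0, 0, -1, 2, 0], [-1, -1, 0, 0, 2]].
All simple roots have the same length, so the diagram is simply laced. The associated Dynkin diagram is a chain of 5 nodes with single edges (A_5), so the type is A_5 (the algebra sl(6)).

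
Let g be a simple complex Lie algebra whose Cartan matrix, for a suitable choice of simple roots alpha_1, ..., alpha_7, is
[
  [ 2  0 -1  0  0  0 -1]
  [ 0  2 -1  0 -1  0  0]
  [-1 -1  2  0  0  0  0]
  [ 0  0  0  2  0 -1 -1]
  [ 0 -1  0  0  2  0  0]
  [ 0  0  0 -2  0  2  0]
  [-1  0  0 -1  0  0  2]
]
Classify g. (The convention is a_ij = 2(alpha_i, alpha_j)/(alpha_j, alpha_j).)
C_7 (sp(14))

The matrix has rank 7 with 2's on the diagonal. Reading the off-diagonal entries as Dynkin edges (a single edge where a_ij = a_ji = -1; a double or triple edge where a_ij * a_ji = 2 or 3), the diagram is a chain of 7 nodes with a double edge at one end; the terminal node there is the unique long simple root (C_7). One simple-root ordering that puts it in standard form is (alpha_5, alpha_2, alpha_3, alpha_1, alpha_7, alpha_4, alpha_6). So the algebra is type C_7, i.e. sp(14).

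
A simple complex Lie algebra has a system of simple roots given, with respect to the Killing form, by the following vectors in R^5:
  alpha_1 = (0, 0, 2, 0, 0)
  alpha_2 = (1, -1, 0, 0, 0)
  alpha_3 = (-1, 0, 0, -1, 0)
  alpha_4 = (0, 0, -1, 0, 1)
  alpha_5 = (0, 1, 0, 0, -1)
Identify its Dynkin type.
Compute the Cartan integers a_ij = 2(alpha_i, alpha_j)/(alpha_j, alpha_j); the resulting 5x5 Cartan matrix is
[[2, 0, 0, -2, 0], [0, 2, -1, 0, -1], [0, -1, 2, 0, 0], [-1, 0, 0, 2, -1], [0, -1, 0, -1, 2]].
The roots have two lengths (squared-length ratio 2:1); the short ones are alpha_{2,3,4,5}. The associated Dynkin diagram is a chain of 5 nodes with a double edge at one end; the terminal node there is the unique long simple root (C_5), so the type is C_5 (the algebra sp(10)).

C5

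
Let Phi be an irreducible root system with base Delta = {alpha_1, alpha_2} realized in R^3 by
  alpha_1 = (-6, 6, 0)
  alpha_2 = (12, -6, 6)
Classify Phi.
type G_2

Compute the Cartan integers a_ij = 2(alpha_i, alpha_j)/(alpha_j, alpha_j); the resulting 2x2 Cartan matrix is
[[2, -1], [-3, 2]].
The roots have two lengths (squared-length ratio 3:1); the short ones are alpha_{1}. The associated Dynkin diagram is two nodes joined by a triple edge (G_2), so the type is G_2.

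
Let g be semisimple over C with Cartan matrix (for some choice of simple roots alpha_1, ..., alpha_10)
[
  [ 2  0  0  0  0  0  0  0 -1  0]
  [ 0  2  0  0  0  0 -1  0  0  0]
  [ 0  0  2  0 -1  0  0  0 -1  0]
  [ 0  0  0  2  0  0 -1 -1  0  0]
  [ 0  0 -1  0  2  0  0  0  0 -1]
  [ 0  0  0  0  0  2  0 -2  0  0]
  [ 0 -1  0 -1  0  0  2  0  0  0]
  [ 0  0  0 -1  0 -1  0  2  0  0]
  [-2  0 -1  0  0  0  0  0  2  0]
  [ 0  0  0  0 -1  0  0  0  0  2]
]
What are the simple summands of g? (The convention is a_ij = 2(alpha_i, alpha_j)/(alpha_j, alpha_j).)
The diagram associated to this matrix has two connected components: the simple roots {alpha_1, alpha_3, alpha_5, alpha_9, alpha_10} form a chain of 5 nodes with a double edge at one end; the terminal node there is the unique short simple root (B_5), and {alpha_2, alpha_4, alpha_6, alpha_7, alpha_8} form a chain of 5 nodes with a double edge at one end; the terminal node there is the unique long simple root (C_5). A semisimple Lie algebra decomposes uniquely as the direct sum of simple ideals, one per connected component of its Dynkin diagram, so g ≅ B_5 ⊕ C_5 (dimension 55 + 55 = 110).

B_5 ⊕ C_5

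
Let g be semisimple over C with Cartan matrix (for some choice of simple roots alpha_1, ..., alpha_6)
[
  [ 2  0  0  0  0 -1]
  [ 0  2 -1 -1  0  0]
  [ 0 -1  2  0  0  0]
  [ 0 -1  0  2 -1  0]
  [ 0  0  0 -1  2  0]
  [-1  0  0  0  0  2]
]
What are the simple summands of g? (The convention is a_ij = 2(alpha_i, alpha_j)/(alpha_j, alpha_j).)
The diagram associated to this matrix has two connected components: the simple roots {alpha_1, alpha_6} form a chain of 2 nodes with single edges (A_2), and {alpha_2, alpha_3, alpha_4, alpha_5} form a chain of 4 nodes with single edges (A_4). A semisimple Lie algebra decomposes uniquely as the direct sum of simple ideals, one per connected component of its Dynkin diagram, so g ≅ A_2 ⊕ A_4 (dimension 8 + 24 = 32).

A_2 (sl(3)) + A_4 (sl(5))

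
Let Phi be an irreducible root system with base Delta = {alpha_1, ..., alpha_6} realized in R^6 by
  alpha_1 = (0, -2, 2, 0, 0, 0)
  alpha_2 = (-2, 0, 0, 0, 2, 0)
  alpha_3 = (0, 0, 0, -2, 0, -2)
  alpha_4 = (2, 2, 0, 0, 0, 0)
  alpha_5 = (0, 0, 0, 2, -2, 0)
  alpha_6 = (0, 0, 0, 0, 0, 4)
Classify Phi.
Compute the Cartan integers a_ij = 2(alpha_i, alpha_j)/(alpha_j, alpha_j); the resulting 6x6 Cartan matrix is
[[2, 0, 0, -1, 0, 0], [0, 2, 0, -1, -1, 0], [0, 0, 2, 0, -1, -1], [-1, -1, 0, 2, 0, 0], [0, -1, -1, 0, 2, 0], [0, 0, -2, 0, 0, 2]].
The roots have two lengths (squared-length ratio 2:1); the short ones are alpha_{1,2,3,4,5}. The associated Dynkin diagram is a chain of 6 nodes with a double edge at one end; the terminal node there is the unique long simple root (C_6), so the type is C_6 (the algebra sp(12)).

type C_6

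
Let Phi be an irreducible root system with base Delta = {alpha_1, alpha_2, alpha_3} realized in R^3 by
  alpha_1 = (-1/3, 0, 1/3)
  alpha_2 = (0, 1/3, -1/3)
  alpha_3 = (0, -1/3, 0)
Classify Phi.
Compute the Cartan integers a_ij = 2(alpha_i, alpha_j)/(alpha_j, alpha_j); the resulting 3x3 Cartan matrix is
[[2, -1, 0], [-1, 2, -2], [0, -1, 2]].
The roots have two lengths (squared-length ratio 2:1); the short ones are alpha_{3}. The associated Dynkin diagram is a chain of 3 nodes with a double edge at one end; the terminal node there is the unique short simple root (B_3), so the type is B_3 (the algebra so(7)).

B_3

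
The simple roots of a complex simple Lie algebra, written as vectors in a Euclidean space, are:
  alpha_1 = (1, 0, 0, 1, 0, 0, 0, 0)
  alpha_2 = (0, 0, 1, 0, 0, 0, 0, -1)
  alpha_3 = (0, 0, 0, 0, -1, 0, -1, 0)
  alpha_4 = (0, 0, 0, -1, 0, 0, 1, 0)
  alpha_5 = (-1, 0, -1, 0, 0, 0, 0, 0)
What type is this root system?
Compute the Cartan integers a_ij = 2(alpha_i, alpha_j)/(alpha_j, alpha_j); the resulting 5x5 Cartan matrix is
[[2, 0, 0, -1, -1], [0, 2, 0, 0, -1], [0, 0, 2, -1, 0], [-1, 0, -1, 2, 0], [-1, -1, 0, 0, 2]].
All simple roots have the same length, so the diagram is simply laced. The associated Dynkin diagram is a chain of 5 nodes with single edges (A_5), so the type is A_5 (the algebra sl(6)).

A5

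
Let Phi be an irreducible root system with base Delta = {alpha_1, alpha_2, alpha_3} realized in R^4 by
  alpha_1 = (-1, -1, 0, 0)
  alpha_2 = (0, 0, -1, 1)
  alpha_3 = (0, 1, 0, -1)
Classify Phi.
A_3 (sl(4))

Compute the Cartan integers a_ij = 2(alpha_i, alpha_j)/(alpha_j, alpha_j); the resulting 3x3 Cartan matrix is
[[2, 0, -1], [0, 2, -1], [-1, -1, 2]].
All simple roots have the same length, so the diagram is simply laced. The associated Dynkin diagram is a chain of 3 nodes with single edges (A_3), so the type is A_3 (the algebra sl(4)).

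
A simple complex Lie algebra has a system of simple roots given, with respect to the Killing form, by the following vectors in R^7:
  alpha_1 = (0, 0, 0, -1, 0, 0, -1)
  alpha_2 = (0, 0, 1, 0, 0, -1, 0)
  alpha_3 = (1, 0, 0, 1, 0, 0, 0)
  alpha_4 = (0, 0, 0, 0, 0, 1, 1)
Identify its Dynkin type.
A4

Compute the Cartan integers a_ij = 2(alpha_i, alpha_j)/(alpha_j, alpha_j); the resulting 4x4 Cartan matrix is
[[2, 0, -1, -1], [0, 2, 0, -1], [-1, 0, 2, 0], [-1, -1, 0, 2]].
All simple roots have the same length, so the diagram is simply laced. The associated Dynkin diagram is a chain of 4 nodes with single edges (A_4), so the type is A_4 (the algebra sl(5)).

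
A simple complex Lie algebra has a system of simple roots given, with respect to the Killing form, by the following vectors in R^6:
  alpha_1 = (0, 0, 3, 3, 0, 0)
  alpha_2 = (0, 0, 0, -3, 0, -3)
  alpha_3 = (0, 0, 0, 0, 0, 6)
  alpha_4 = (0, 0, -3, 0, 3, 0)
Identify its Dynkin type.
C_4 (sp(8))

Compute the Cartan integers a_ij = 2(alpha_i, alpha_j)/(alpha_j, alpha_j); the resulting 4x4 Cartan matrix is
[[2, -1, 0, -1], [-1, 2, -1, 0], [0, -2, 2, 0], [-1, 0, 0, 2]].
The roots have two lengths (squared-length ratio 2:1); the short ones are alpha_{1,2,4}. The associated Dynkin diagram is a chain of 4 nodes with a double edge at one end; the terminal node there is the unique long simple root (C_4), so the type is C_4 (the algebra sp(8)).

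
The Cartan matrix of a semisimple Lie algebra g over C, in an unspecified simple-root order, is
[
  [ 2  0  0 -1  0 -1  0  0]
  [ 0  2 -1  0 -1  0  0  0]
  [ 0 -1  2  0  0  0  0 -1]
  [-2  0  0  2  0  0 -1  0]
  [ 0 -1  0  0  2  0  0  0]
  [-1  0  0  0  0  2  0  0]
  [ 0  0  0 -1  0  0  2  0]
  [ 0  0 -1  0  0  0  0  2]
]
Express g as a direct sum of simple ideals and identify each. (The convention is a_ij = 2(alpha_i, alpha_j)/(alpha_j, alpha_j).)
The diagram associated to this matrix has two connected components: the simple roots {alpha_2, alpha_3, alpha_5, alpha_8} form a chain of 4 nodes with single edges (A_4), and {alpha_1, alpha_4, alpha_6, alpha_7} form a chain of 4 nodes with a double edge between the middle two (F_4). A semisimple Lie algebra decomposes uniquely as the direct sum of simple ideals, one per connected component of its Dynkin diagram, so g ≅ A_4 ⊕ F_4 (dimension 24 + 52 = 76).

A4 + F4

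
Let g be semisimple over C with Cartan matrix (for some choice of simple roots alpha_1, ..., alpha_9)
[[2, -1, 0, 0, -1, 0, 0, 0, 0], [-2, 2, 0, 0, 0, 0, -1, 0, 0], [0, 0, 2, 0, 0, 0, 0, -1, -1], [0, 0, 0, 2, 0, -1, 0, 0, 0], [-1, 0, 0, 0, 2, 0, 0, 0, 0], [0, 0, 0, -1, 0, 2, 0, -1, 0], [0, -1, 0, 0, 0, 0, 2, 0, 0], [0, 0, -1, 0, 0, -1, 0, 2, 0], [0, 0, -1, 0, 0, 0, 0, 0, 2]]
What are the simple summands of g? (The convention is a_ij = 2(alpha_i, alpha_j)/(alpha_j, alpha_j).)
The diagram associated to this matrix has two connected components: the simple roots {alpha_3, alpha_4, alpha_6, alpha_8, alpha_9} form a chain of 5 nodes with single edges (A_5), and {alpha_1, alpha_2, alpha_5, alpha_7} form a chain of 4 nodes with a double edge between the middle two (F_4). A semisimple Lie algebra decomposes uniquely as the direct sum of simple ideals, one per connected component of its Dynkin diagram, so g ≅ A_5 ⊕ F_4 (dimension 35 + 52 = 87).

type A_5 + type F_4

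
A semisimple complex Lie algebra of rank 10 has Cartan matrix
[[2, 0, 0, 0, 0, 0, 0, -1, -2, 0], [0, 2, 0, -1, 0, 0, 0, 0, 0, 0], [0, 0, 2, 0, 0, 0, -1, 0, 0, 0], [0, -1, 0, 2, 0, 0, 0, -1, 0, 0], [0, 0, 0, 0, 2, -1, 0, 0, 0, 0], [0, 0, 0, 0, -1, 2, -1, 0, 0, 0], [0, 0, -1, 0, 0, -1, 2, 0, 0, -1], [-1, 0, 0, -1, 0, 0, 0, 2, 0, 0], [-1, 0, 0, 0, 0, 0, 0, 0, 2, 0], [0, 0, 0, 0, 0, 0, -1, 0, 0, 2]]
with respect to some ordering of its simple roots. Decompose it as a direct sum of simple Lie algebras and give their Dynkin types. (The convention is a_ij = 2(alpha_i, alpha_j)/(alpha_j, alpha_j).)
B_5 ⊕ D_5

The diagram associated to this matrix has two connected components: the simple roots {alpha_1, alpha_2, alpha_4, alpha_8, alpha_9} form a chain of 5 nodes with a double edge at one end; the terminal node there is the unique short simple root (B_5), and {alpha_3, alpha_5, alpha_6, alpha_7, alpha_10} form a chain of 3 nodes with a fork of two nodes at one end (D_5). A semisimple Lie algebra decomposes uniquely as the direct sum of simple ideals, one per connected component of its Dynkin diagram, so g ≅ B_5 ⊕ D_5 (dimension 55 + 45 = 100).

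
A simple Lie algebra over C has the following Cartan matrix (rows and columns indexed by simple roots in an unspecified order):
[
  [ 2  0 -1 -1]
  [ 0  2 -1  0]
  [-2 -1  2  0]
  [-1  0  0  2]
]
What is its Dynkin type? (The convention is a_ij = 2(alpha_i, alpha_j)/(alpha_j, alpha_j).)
The matrix has rank 4 with 2's on the diagonal. Reading the off-diagonal entries as Dynkin edges (a single edge where a_ij = a_ji = -1; a double or triple edge where a_ij * a_ji = 2 or 3), the diagram is a chain of 4 nodes with a double edge between the middle two (F_4). One simple-root ordering that puts it in standard form is (alpha_2, alpha_3, alpha_1, alpha_4). So the algebra is type F_4.

type F_4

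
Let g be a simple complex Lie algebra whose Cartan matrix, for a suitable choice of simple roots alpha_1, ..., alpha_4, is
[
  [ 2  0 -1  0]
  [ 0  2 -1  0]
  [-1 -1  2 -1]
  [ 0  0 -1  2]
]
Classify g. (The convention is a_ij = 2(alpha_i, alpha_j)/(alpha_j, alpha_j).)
type D_4

The matrix has rank 4 with 2's on the diagonal. Reading the off-diagonal entries as Dynkin edges (a single edge where a_ij = a_ji = -1; a double or triple edge where a_ij * a_ji = 2 or 3), the diagram is a chain of 2 nodes with a fork of two nodes at one end (D_4). One simple-root ordering that puts it in standard form is (alpha_2, alpha_3, alpha_4, alpha_1). So the algebra is type D_4, i.e. so(8).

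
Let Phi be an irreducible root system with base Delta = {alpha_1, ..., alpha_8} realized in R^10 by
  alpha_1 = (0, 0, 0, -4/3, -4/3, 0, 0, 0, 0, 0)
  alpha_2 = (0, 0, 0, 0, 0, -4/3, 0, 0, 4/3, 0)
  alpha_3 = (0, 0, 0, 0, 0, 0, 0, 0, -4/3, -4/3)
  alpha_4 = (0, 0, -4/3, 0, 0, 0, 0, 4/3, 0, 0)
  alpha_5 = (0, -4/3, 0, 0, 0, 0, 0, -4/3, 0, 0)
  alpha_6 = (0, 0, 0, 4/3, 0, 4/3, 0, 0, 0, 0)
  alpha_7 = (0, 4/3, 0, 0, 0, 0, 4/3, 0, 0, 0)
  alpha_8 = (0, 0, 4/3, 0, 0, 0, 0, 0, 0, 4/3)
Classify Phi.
A8

Compute the Cartan integers a_ij = 2(alpha_i, alpha_j)/(alpha_j, alpha_j); the resulting 8x8 Cartan matrix is
[[2, 0, 0, 0, 0, -1, 0, 0], [0, 2, -1, 0, 0, -1, 0, 0], [0, -1, 2, 0, 0, 0, 0, -1], [0, 0, 0, 2, -1, 0, 0, -1], [0, 0, 0, -1, 2, 0, -1, 0], [-1, -1, 0, 0, 0, 2, 0, 0], [0, 0, 0, 0, -1, 0, 2, 0], [0, 0, -1, -1, 0, 0, 0, 2]].
All simple roots have the same length, so the diagram is simply laced. The associated Dynkin diagram is a chain of 8 nodes with single edges (A_8), so the type is A_8 (the algebra sl(9)).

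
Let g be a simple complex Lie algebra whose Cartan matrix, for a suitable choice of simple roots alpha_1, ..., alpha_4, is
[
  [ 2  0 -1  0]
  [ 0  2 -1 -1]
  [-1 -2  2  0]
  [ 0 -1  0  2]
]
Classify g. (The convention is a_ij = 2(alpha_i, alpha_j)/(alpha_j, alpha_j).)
F_4

The matrix has rank 4 with 2's on the diagonal. Reading the off-diagonal entries as Dynkin edges (a single edge where a_ij = a_ji = -1; a double or triple edge where a_ij * a_ji = 2 or 3), the diagram is a chain of 4 nodes with a double edge between the middle two (F_4). One simple-root ordering that puts it in standard form is (alpha_1, alpha_3, alpha_2, alpha_4). So the algebra is type F_4.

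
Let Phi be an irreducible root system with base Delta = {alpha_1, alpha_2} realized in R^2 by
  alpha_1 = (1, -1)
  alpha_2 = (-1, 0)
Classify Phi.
B2

Compute the Cartan integers a_ij = 2(alpha_i, alpha_j)/(alpha_j, alpha_j); the resulting 2x2 Cartan matrix is
[[2, -2], [-1, 2]].
The roots have two lengths (squared-length ratio 2:1); the short ones are alpha_{2}. The associated Dynkin diagram is a chain of 2 nodes with a double edge at one end; the terminal node there is the unique short simple root (B_2), so the type is B_2 (the algebra so(5)).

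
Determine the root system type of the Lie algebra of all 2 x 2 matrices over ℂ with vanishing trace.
A_1

This is sl(2), which has dimension 2^2 - 1 = 3 and rank 2 - 1 = 1 (a Cartan subalgebra is the diagonal traceless matrices). In the classification of classical Lie algebras, the special linear algebra sl(n+1) has type A_n; here n = 1, so the Dynkin diagram is a chain of 1 nodes with single edges (A_1). Hence the type is A_1.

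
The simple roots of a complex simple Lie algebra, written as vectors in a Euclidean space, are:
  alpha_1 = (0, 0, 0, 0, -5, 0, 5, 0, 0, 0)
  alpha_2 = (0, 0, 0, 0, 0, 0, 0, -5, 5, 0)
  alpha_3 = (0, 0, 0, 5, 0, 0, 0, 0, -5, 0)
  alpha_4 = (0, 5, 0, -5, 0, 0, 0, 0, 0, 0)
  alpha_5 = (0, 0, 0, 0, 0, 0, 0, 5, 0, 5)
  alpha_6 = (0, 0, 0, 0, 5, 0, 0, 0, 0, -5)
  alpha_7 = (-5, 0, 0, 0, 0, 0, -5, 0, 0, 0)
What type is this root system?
Compute the Cartan integers a_ij = 2(alpha_i, alpha_j)/(alpha_j, alpha_j); the resulting 7x7 Cartan matrix is
[[2, 0, 0, 0, 0, -1, -1], [0, 2, -1, 0, -1, 0, 0], [0, -1, 2, -1, 0, 0, 0], [0, 0, -1, 2, 0, 0, 0], [0, -1, 0, 0, 2, -1, 0], [-1, 0, 0, 0, -1, 2, 0], [-1, 0, 0, 0, 0, 0, 2]].
All simple roots have the same length, so the diagram is simply laced. The associated Dynkin diagram is a chain of 7 nodes with single edges (A_7), so the type is A_7 (the algebra sl(8)).

A_7 (sl(8))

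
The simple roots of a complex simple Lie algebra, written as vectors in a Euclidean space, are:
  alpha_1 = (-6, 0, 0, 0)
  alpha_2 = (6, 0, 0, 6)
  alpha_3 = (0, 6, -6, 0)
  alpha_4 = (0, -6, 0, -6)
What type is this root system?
Compute the Cartan integers a_ij = 2(alpha_i, alpha_j)/(alpha_j, alpha_j); the resulting 4x4 Cartan matrix is
[[2, -1, 0, 0], [-2, 2, 0, -1], [0, 0, 2, -1], [0, -1, -1, 2]].
The roots have two lengths (squared-length ratio 2:1); the short ones are alpha_{1}. The associated Dynkin diagram is a chain of 4 nodes with a double edge at one end; the terminal node there is the unique short simple root (B_4), so the type is B_4 (the algebra so(9)).

B4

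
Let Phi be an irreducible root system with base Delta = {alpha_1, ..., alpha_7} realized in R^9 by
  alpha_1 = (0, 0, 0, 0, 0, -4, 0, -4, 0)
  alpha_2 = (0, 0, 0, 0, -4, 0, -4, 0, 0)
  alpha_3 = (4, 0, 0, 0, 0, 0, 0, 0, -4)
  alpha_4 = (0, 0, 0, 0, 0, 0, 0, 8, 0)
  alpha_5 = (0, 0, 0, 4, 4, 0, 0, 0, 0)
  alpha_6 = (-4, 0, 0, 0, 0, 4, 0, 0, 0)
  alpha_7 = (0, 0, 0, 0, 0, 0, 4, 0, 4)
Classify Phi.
Compute the Cartan integers a_ij = 2(alpha_i, alpha_j)/(alpha_j, alpha_j); the resulting 7x7 Cartan matrix is
[[2, 0, 0, -1, 0, -1, 0], [0, 2, 0, 0, -1, 0, -1], [0, 0, 2, 0, 0, -1, -1], [-2, 0, 0, 2, 0, 0, 0], [0, -1, 0, 0, 2, 0, 0], [-1, 0, -1, 0, 0, 2, 0], [0, -1, -1, 0, 0, 0, 2]].
The roots have two lengths (squared-length ratio 2:1); the short ones are alpha_{1,2,3,5,6,7}. The associated Dynkin diagram is a chain of 7 nodes with a double edge at one end; the terminal node there is the unique long simple root (C_7), so the type is C_7 (the algebra sp(14)).

C_7 (sp(14))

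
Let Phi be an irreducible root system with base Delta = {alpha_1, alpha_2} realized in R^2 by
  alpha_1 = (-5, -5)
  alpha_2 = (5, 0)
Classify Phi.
Compute the Cartan integers a_ij = 2(alpha_i, alpha_j)/(alpha_j, alpha_j); the resulting 2x2 Cartan matrix is
[[2, -2], [-1, 2]].
The roots have two lengths (squared-length ratio 2:1); the short ones are alpha_{2}. The associated Dynkin diagram is a chain of 2 nodes with a double edge at one end; the terminal node there is the unique short simple root (B_2), so the type is B_2 (the algebra so(5)).

B_2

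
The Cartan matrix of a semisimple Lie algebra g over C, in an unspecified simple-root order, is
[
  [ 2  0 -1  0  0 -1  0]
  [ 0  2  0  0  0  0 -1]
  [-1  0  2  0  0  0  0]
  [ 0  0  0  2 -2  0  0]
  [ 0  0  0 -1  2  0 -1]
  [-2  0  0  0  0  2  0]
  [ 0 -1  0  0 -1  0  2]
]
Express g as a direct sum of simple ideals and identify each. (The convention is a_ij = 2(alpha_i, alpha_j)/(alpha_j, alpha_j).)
C_3 ⊕ C_4

The diagram associated to this matrix has two connected components: the simple roots {alpha_1, alpha_3, alpha_6} form a chain of 3 nodes with a double edge at one end; the terminal node there is the unique long simple root (C_3), and {alpha_2, alpha_4, alpha_5, alpha_7} form a chain of 4 nodes with a double edge at one end; the terminal node there is the unique long simple root (C_4). A semisimple Lie algebra decomposes uniquely as the direct sum of simple ideals, one per connected component of its Dynkin diagram, so g ≅ C_3 ⊕ C_4 (dimension 21 + 36 = 57).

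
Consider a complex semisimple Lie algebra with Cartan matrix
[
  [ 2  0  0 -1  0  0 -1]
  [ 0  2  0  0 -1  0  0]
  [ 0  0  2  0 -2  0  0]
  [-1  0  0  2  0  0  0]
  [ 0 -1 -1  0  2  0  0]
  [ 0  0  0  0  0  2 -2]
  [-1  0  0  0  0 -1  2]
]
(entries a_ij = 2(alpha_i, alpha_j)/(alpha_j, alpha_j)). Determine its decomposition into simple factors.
The diagram associated to this matrix has two connected components: the simple roots {alpha_2, alpha_3, alpha_5} form a chain of 3 nodes with a double edge at one end; the terminal node there is the unique long simple root (C_3), and {alpha_1, alpha_4, alpha_6, alpha_7} form a chain of 4 nodes with a double edge at one end; the terminal node there is the unique long simple root (C_4). A semisimple Lie algebra decomposes uniquely as the direct sum of simple ideals, one per connected component of its Dynkin diagram, so g ≅ C_3 ⊕ C_4 (dimension 21 + 36 = 57).

type C_3 + type C_4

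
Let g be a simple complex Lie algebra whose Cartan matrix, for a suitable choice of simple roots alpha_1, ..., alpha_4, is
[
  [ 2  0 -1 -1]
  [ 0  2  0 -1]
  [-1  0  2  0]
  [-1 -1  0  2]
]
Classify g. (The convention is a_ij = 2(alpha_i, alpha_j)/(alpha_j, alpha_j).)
A_4

The matrix has rank 4 with 2's on the diagonal. Reading the off-diagonal entries as Dynkin edges (a single edge where a_ij = a_ji = -1; a double or triple edge where a_ij * a_ji = 2 or 3), the diagram is a chain of 4 nodes with single edges (A_4). One simple-root ordering that puts it in standard form is (alpha_2, alpha_4, alpha_1, alpha_3). So the algebra is type A_4, i.e. sl(5).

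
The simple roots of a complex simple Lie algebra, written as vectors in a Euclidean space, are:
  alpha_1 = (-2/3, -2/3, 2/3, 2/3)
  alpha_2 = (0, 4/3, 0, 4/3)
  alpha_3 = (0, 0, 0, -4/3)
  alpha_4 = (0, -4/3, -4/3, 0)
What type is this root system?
Compute the Cartan integers a_ij = 2(alpha_i, alpha_j)/(alpha_j, alpha_j); the resulting 4x4 Cartan matrix is
[[2, 0, -1, 0], [0, 2, -2, -1], [-1, -1, 2, 0], [0, -1, 0, 2]].
The roots have two lengths (squared-length ratio 2:1); the short ones are alpha_{1,3}. The associated Dynkin diagram is a chain of 4 nodes with a double edge between the middle two (F_4), so the type is F_4.

F4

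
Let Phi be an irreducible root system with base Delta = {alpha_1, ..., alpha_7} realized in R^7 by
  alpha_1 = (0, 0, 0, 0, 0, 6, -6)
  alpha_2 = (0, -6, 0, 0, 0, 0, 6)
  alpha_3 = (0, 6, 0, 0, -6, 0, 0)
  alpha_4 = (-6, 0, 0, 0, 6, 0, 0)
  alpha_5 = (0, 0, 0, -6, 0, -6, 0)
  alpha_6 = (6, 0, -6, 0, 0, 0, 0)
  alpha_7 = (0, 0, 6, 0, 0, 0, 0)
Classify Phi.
B_7 (so(15))

Compute the Cartan integers a_ij = 2(alpha_i, alpha_j)/(alpha_j, alpha_j); the resulting 7x7 Cartan matrix is
[[2, -1, 0, 0, -1, 0, 0], [-1, 2, -1, 0, 0, 0, 0], [0, -1, 2, -1, 0, 0, 0], [0, 0, -1, 2, 0, -1, 0], [-1, 0, 0, 0, 2, 0, 0], [0, 0, 0, -1, 0, 2, -2], [0, 0, 0, 0, 0, -1, 2]].
The roots have two lengths (squared-length ratio 2:1); the short ones are alpha_{7}. The associated Dynkin diagram is a chain of 7 nodes with a double edge at one end; the terminal node there is the unique short simple root (B_7), so the type is B_7 (the algebra so(15)).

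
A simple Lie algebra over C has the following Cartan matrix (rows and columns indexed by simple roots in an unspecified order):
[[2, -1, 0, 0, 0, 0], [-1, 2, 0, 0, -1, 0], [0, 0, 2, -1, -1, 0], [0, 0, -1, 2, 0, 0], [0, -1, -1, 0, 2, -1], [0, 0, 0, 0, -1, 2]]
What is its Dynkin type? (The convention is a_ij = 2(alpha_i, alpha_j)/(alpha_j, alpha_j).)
E6

The matrix has rank 6 with 2's on the diagonal. Reading the off-diagonal entries as Dynkin edges (a single edge where a_ij = a_ji = -1; a double or triple edge where a_ij * a_ji = 2 or 3), the diagram is a chain of 5 nodes with one extra node attached to the third node from one end (E_6). One simple-root ordering that puts it in standard form is (alpha_1, alpha_6, alpha_2, alpha_5, alpha_3, alpha_4). So the algebra is type E_6.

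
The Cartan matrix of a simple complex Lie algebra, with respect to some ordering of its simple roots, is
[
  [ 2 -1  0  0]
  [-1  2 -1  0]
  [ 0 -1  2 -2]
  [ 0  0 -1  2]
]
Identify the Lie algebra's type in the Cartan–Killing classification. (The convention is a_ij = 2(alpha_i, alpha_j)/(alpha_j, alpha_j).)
B_4 (so(9))

The matrix has rank 4 with 2's on the diagonal. Reading the off-diagonal entries as Dynkin edges (a single edge where a_ij = a_ji = -1; a double or triple edge where a_ij * a_ji = 2 or 3), the diagram is a chain of 4 nodes with a double edge at one end; the terminal node there is the unique short simple root (B_4). One simple-root ordering that puts it in standard form is (alpha_1, alpha_2, alpha_3, alpha_4). So the algebra is type B_4, i.e. so(9).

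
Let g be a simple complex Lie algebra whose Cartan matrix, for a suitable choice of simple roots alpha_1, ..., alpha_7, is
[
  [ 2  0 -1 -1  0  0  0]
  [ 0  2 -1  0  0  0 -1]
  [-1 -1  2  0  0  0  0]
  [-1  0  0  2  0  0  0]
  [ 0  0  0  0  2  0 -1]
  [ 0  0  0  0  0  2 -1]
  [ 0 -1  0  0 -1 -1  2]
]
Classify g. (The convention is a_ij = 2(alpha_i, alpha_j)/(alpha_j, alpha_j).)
The matrix has rank 7 with 2's on the diagonal. Reading the off-diagonal entries as Dynkin edges (a single edge where a_ij = a_ji = -1; a double or triple edge where a_ij * a_ji = 2 or 3), the diagram is a chain of 5 nodes with a fork of two nodes at one end (D_7). One simple-root ordering that puts it in standard form is (alpha_4, alpha_1, alpha_3, alpha_2, alpha_7, alpha_6, alpha_5). So the algebra is type D_7, i.e. so(14).

D7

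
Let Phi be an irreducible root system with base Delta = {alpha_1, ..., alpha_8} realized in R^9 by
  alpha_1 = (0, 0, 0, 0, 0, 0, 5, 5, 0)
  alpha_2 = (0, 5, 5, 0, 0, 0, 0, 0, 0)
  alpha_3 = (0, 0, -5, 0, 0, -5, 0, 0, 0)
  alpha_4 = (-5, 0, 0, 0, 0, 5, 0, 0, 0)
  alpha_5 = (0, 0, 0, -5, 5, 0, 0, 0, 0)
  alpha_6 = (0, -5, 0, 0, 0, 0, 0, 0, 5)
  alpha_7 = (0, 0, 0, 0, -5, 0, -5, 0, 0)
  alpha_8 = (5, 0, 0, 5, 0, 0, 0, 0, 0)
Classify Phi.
A_8 (sl(9))

Compute the Cartan integers a_ij = 2(alpha_i, alpha_j)/(alpha_j, alpha_j); the resulting 8x8 Cartan matrix is
[[2, 0, 0, 0, 0, 0, -1, 0], [0, 2, -1, 0, 0, -1, 0, 0], [0, -1, 2, -1, 0, 0, 0, 0], [0, 0, -1, 2, 0, 0, 0, -1], [0, 0, 0, 0, 2, 0, -1, -1], [0, -1, 0, 0, 0, 2, 0, 0], [-1, 0, 0, 0, -1, 0, 2, 0], [0, 0, 0, -1, -1, 0, 0, 2]].
All simple roots have the same length, so the diagram is simply laced. The associated Dynkin diagram is a chain of 8 nodes with single edges (A_8), so the type is A_8 (the algebra sl(9)).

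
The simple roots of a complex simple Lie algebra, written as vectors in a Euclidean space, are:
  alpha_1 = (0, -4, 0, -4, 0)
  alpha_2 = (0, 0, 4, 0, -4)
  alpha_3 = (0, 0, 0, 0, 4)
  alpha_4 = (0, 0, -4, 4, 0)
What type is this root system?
B_4

Compute the Cartan integers a_ij = 2(alpha_i, alpha_j)/(alpha_j, alpha_j); the resulting 4x4 Cartan matrix is
[[2, 0, 0, -1], [0, 2, -2, -1], [0, -1, 2, 0], [-1, -1, 0, 2]].
The roots have two lengths (squared-length ratio 2:1); the short ones are alpha_{3}. The associated Dynkin diagram is a chain of 4 nodes with a double edge at one end; the terminal node there is the unique short simple root (B_4), so the type is B_4 (the algebra so(9)).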